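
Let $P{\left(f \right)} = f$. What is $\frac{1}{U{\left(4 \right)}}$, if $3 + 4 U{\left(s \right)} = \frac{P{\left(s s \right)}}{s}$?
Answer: $4$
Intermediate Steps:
$U{\left(s \right)} = - \frac{3}{4} + \frac{s}{4}$ ($U{\left(s \right)} = - \frac{3}{4} + \frac{s s \frac{1}{s}}{4} = - \frac{3}{4} + \frac{s^{2} \frac{1}{s}}{4} = - \frac{3}{4} + \frac{s}{4}$)
$\frac{1}{U{\left(4 \right)}} = \frac{1}{- \frac{3}{4} + \frac{1}{4} \cdot 4} = \frac{1}{- \frac{3}{4} + 1} = \frac{1}{\frac{1}{4}} = 4$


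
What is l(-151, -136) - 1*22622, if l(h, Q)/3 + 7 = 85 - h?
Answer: -21935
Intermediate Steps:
l(h, Q) = 234 - 3*h (l(h, Q) = -21 + 3*(85 - h) = -21 + (255 - 3*h) = 234 - 3*h)
l(-151, -136) - 1*22622 = (234 - 3*(-151)) - 1*22622 = (234 + 453) - 22622 = 687 - 22622 = -21935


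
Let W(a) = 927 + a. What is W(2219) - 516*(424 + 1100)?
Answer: -783238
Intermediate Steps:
W(2219) - 516*(424 + 1100) = (927 + 2219) - 516*(424 + 1100) = 3146 - 516*1524 = 3146 - 1*786384 = 3146 - 786384 = -783238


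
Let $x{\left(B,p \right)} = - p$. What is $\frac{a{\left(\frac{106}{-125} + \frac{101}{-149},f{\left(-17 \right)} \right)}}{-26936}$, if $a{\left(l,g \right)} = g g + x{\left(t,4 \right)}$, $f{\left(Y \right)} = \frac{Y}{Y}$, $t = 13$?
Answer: $\frac{3}{26936} \approx 0.00011138$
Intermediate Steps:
$f{\left(Y \right)} = 1$
$a{\left(l,g \right)} = -4 + g^{2}$ ($a{\left(l,g \right)} = g g - 4 = g^{2} - 4 = -4 + g^{2}$)
$\frac{a{\left(\frac{106}{-125} + \frac{101}{-149},f{\left(-17 \right)} \right)}}{-26936} = \frac{-4 + 1^{2}}{-26936} = \left(-4 + 1\right) \left(- \frac{1}{26936}\right) = \left(-3\right) \left(- \frac{1}{26936}\right) = \frac{3}{26936}$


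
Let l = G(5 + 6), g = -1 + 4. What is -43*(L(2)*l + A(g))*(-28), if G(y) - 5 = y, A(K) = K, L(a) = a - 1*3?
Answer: -15652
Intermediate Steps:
L(a) = -3 + a (L(a) = a - 3 = -3 + a)
g = 3
G(y) = 5 + y
l = 16 (l = 5 + (5 + 6) = 5 + 11 = 16)
-43*(L(2)*l + A(g))*(-28) = -43*((-3 + 2)*16 + 3)*(-28) = -43*(-1*16 + 3)*(-28) = -43*(-16 + 3)*(-28) = -43*(-13)*(-28) = 559*(-28) = -15652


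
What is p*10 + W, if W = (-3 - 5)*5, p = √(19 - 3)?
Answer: 0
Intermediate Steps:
p = 4 (p = √16 = 4)
W = -40 (W = -8*5 = -40)
p*10 + W = 4*10 - 40 = 40 - 40 = 0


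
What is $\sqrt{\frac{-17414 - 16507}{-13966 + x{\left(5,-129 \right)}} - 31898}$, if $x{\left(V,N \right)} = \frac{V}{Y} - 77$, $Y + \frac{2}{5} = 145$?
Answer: $\frac{i \sqrt{821986757959098674}}{5076532} \approx 178.59 i$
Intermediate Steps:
$Y = \frac{723}{5}$ ($Y = - \frac{2}{5} + 145 = \frac{723}{5} \approx 144.6$)
$x{\left(V,N \right)} = -77 + \frac{5 V}{723}$ ($x{\left(V,N \right)} = \frac{V}{\frac{723}{5}} - 77 = \frac{5 V}{723} - 77 = -77 + \frac{5 V}{723}$)
$\sqrt{\frac{-17414 - 16507}{-13966 + x{\left(5,-129 \right)}} - 31898} = \sqrt{\frac{-17414 - 16507}{-13966 + \left(-77 + \frac{5}{723} \cdot 5\right)} - 31898} = \sqrt{- \frac{33921}{-13966 + \left(-77 + \frac{25}{723}\right)} - 31898} = \sqrt{- \frac{33921}{-13966 - \frac{55646}{723}} - 31898} = \sqrt{- \frac{33921}{- \frac{10153064}{723}} - 31898} = \sqrt{\left(-33921\right) \left(- \frac{723}{10153064}\right) - 31898} = \sqrt{\frac{24524883}{10153064} - 31898} = \sqrt{- \frac{323837910589}{10153064}} = \frac{i \sqrt{821986757959098674}}{5076532}$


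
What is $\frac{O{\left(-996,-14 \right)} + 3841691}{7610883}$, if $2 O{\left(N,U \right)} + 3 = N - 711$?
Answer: $\frac{3840836}{7610883} \approx 0.50465$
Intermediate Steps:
$O{\left(N,U \right)} = -357 + \frac{N}{2}$ ($O{\left(N,U \right)} = - \frac{3}{2} + \frac{N - 711}{2} = - \frac{3}{2} + \frac{-711 + N}{2} = - \frac{3}{2} + \left(- \frac{711}{2} + \frac{N}{2}\right) = -357 + \frac{N}{2}$)
$\frac{O{\left(-996,-14 \right)} + 3841691}{7610883} = \frac{\left(-357 + \frac{1}{2} \left(-996\right)\right) + 3841691}{7610883} = \left(\left(-357 - 498\right) + 3841691\right) \frac{1}{7610883} = \left(-855 + 3841691\right) \frac{1}{7610883} = 3840836 \cdot \frac{1}{7610883} = \frac{3840836}{7610883}$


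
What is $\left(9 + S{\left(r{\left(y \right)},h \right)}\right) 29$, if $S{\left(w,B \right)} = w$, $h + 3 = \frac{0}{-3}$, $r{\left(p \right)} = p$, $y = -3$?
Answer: $174$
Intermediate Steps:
$h = -3$ ($h = -3 + \frac{0}{-3} = -3 + 0 \left(- \frac{1}{3}\right) = -3 + 0 = -3$)
$\left(9 + S{\left(r{\left(y \right)},h \right)}\right) 29 = \left(9 - 3\right) 29 = 6 \cdot 29 = 174$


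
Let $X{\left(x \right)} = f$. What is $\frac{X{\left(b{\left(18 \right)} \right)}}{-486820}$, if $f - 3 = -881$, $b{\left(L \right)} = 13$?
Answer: $\frac{439}{243410} \approx 0.0018035$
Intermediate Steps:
$f = -878$ ($f = 3 - 881 = -878$)
$X{\left(x \right)} = -878$
$\frac{X{\left(b{\left(18 \right)} \right)}}{-486820} = - \frac{878}{-486820} = \left(-878\right) \left(- \frac{1}{486820}\right) = \frac{439}{243410}$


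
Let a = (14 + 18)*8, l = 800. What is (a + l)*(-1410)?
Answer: -1488960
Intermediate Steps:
a = 256 (a = 32*8 = 256)
(a + l)*(-1410) = (256 + 800)*(-1410) = 1056*(-1410) = -1488960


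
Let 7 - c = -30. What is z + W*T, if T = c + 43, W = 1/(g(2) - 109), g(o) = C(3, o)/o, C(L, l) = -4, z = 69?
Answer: 7579/111 ≈ 68.279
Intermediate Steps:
c = 37 (c = 7 - 1*(-30) = 7 + 30 = 37)
g(o) = -4/o
W = -1/111 (W = 1/(-4/2 - 109) = 1/(-4*½ - 109) = 1/(-2 - 109) = 1/(-111) = -1/111 ≈ -0.0090090)
T = 80 (T = 37 + 43 = 80)
z + W*T = 69 - 1/111*80 = 69 - 80/111 = 7579/111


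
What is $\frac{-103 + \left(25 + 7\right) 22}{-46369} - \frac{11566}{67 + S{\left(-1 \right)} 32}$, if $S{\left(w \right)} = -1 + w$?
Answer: $- \frac{536305657}{139107} \approx -3855.3$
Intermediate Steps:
$\frac{-103 + \left(25 + 7\right) 22}{-46369} - \frac{11566}{67 + S{\left(-1 \right)} 32} = \frac{-103 + \left(25 + 7\right) 22}{-46369} - \frac{11566}{67 + \left(-1 - 1\right) 32} = \left(-103 + 32 \cdot 22\right) \left(- \frac{1}{46369}\right) - \frac{11566}{67 - 64} = \left(-103 + 704\right) \left(- \frac{1}{46369}\right) - \frac{11566}{67 - 64} = 601 \left(- \frac{1}{46369}\right) - \frac{11566}{3} = - \frac{601}{46369} - \frac{11566}{3} = - \frac{536305657}{139107}$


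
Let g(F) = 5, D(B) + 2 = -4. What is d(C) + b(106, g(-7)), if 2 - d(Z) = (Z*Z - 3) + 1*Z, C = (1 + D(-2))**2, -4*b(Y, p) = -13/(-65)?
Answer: -12901/20 ≈ -645.05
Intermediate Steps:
D(B) = -6 (D(B) = -2 - 4 = -6)
b(Y, p) = -1/20 (b(Y, p) = -(-13)/(4*(-65)) = -(-13)*(-1)/(4*65) = -1/4*1/5 = -1/20)
C = 25 (C = (1 - 6)**2 = (-5)**2 = 25)
d(Z) = 5 - Z - Z**2 (d(Z) = 2 - ((Z*Z - 3) + 1*Z) = 2 - ((Z**2 - 3) + Z) = 2 - ((-3 + Z**2) + Z) = 2 - (-3 + Z + Z**2) = 2 + (3 - Z - Z**2) = 5 - Z - Z**2)
d(C) + b(106, g(-7)) = (5 - 1*25 - 1*25**2) - 1/20 = (5 - 25 - 1*625) - 1/20 = (5 - 25 - 625) - 1/20 = -645 - 1/20 = -12901/20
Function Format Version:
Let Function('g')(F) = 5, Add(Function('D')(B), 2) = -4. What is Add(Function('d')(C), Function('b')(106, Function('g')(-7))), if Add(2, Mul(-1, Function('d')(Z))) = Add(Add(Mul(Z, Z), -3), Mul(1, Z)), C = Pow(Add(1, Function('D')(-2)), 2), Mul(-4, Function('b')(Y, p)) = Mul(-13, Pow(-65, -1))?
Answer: Rational(-12901, 20) ≈ -645.05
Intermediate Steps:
Function('D')(B) = -6 (Function('D')(B) = Add(-2, -4) = -6)
Function('b')(Y, p) = Rational(-1, 20) (Function('b')(Y, p) = Mul(Rational(-1, 4), Mul(-13, Pow(-65, -1))) = Mul(Rational(-1, 4), Mul(-13, Rational(-1, 65))) = Mul(Rational(-1, 4), Rational(1, 5)) = Rational(-1, 20))
C = 25 (C = Pow(Add(1, -6), 2) = Pow(-5, 2) = 25)
Function('d')(Z) = Add(5, Mul(-1, Z), Mul(-1, Pow(Z, 2))) (Function('d')(Z) = Add(2, Mul(-1, Add(Add(Mul(Z, Z), -3), Mul(1, Z)))) = Add(2, Mul(-1, Add(Add(Pow(Z, 2), -3), Z))) = Add(2, Mul(-1, Add(Add(-3, Pow(Z, 2)), Z))) = Add(2, Mul(-1, Add(-3, Z, Pow(Z, 2)))) = Add(2, Add(3, Mul(-1, Z), Mul(-1, Pow(Z, 2)))) = Add(5, Mul(-1, Z), Mul(-1, Pow(Z, 2))))
Add(Function('d')(C), Function('b')(106, Function('g')(-7))) = Add(Add(5, Mul(-1, 25), Mul(-1, Pow(25, 2))), Rational(-1, 20)) = Add(Add(5, -25, Mul(-1, 625)), Rational(-1, 20)) = Add(Add(5, -25, -625), Rational(-1, 20)) = Add(-645, Rational(-1, 20)) = Rational(-12901, 20)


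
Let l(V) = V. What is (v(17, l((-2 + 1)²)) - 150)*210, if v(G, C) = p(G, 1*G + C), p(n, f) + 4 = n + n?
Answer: -25200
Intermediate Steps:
p(n, f) = -4 + 2*n (p(n, f) = -4 + (n + n) = -4 + 2*n)
v(G, C) = -4 + 2*G
(v(17, l((-2 + 1)²)) - 150)*210 = ((-4 + 2*17) - 150)*210 = ((-4 + 34) - 150)*210 = (30 - 150)*210 = -120*210 = -25200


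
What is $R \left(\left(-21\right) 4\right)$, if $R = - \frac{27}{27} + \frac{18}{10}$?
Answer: $- \frac{336}{5} \approx -67.2$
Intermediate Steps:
$R = \frac{4}{5}$ ($R = \left(-27\right) \frac{1}{27} + 18 \cdot \frac{1}{10} = -1 + \frac{9}{5} = \frac{4}{5} \approx 0.8$)
$R \left(\left(-21\right) 4\right) = \frac{4 \left(\left(-21\right) 4\right)}{5} = \frac{4}{5} \left(-84\right) = - \frac{336}{5}$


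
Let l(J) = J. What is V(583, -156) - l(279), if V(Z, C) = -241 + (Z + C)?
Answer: -93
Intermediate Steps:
V(Z, C) = -241 + C + Z (V(Z, C) = -241 + (C + Z) = -241 + C + Z)
V(583, -156) - l(279) = (-241 - 156 + 583) - 1*279 = 186 - 279 = -93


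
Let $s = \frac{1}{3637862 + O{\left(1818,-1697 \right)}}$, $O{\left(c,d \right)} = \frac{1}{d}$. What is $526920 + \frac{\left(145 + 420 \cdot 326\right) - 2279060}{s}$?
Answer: $- \frac{13223502022003695}{1697} \approx -7.7923 \cdot 10^{12}$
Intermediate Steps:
$s = \frac{1697}{6173451813}$ ($s = \frac{1}{3637862 + \frac{1}{-1697}} = \frac{1}{3637862 - \frac{1}{1697}} = \frac{1}{\frac{6173451813}{1697}} = \frac{1697}{6173451813} \approx 2.7489 \cdot 10^{-7}$)
$526920 + \frac{\left(145 + 420 \cdot 326\right) - 2279060}{s} = 526920 + \frac{\left(145 + 420 \cdot 326\right) - 2279060}{\frac{1697}{6173451813}} = 526920 + \left(\left(145 + 136920\right) - 2279060\right) \frac{6173451813}{1697} = 526920 + \left(137065 - 2279060\right) \frac{6173451813}{1697} = 526920 - \frac{13223502916186935}{1697} = - \frac{13223502022003695}{1697}$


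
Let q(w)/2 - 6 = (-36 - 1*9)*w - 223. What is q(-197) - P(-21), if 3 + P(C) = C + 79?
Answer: 17241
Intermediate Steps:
q(w) = -434 - 90*w (q(w) = 12 + 2*((-36 - 1*9)*w - 223) = 12 + 2*((-36 - 9)*w - 223) = 12 + 2*(-45*w - 223) = 12 + 2*(-223 - 45*w) = 12 + (-446 - 90*w) = -434 - 90*w)
P(C) = 76 + C (P(C) = -3 + (C + 79) = -3 + (79 + C) = 76 + C)
q(-197) - P(-21) = (-434 - 90*(-197)) - (76 - 21) = (-434 + 17730) - 1*55 = 17296 - 55 = 17241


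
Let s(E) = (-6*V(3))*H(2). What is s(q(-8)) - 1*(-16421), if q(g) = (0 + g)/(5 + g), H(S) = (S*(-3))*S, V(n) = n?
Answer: 16637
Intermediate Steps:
H(S) = -3*S**2 (H(S) = (-3*S)*S = -3*S**2)
q(g) = g/(5 + g)
s(E) = 216 (s(E) = (-6*3)*(-3*2**2) = -(-54)*4 = -18*(-12) = 216)
s(q(-8)) - 1*(-16421) = 216 - 1*(-16421) = 216 + 16421 = 16637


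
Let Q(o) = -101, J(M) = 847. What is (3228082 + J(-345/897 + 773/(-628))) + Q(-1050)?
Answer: 3228828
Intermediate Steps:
(3228082 + J(-345/897 + 773/(-628))) + Q(-1050) = (3228082 + 847) - 101 = 3228929 - 101 = 3228828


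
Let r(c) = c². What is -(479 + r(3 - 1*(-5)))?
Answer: -543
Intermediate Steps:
-(479 + r(3 - 1*(-5))) = -(479 + (3 - 1*(-5))²) = -(479 + (3 + 5)²) = -(479 + 8²) = -(479 + 64) = -1*543 = -543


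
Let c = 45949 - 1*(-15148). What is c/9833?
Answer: 61097/9833 ≈ 6.2135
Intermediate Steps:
c = 61097 (c = 45949 + 15148 = 61097)
c/9833 = 61097/9833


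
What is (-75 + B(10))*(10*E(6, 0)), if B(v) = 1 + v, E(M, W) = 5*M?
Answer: -19200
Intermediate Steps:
(-75 + B(10))*(10*E(6, 0)) = (-75 + (1 + 10))*(10*(5*6)) = (-75 + 11)*(10*30) = -64*300 = -19200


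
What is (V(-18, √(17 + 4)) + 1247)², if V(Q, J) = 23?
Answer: 1612900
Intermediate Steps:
(V(-18, √(17 + 4)) + 1247)² = (23 + 1247)² = 1270² = 1612900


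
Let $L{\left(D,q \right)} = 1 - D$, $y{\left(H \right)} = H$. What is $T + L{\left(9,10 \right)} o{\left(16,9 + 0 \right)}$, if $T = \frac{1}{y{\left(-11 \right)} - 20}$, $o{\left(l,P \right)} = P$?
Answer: $- \frac{2233}{31} \approx -72.032$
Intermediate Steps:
$T = - \frac{1}{31}$ ($T = \frac{1}{-11 - 20} = \frac{1}{-31} = - \frac{1}{31} \approx -0.032258$)
$T + L{\left(9,10 \right)} o{\left(16,9 + 0 \right)} = - \frac{1}{31} + \left(1 - 9\right) \left(9 + 0\right) = - \frac{1}{31} + \left(1 - 9\right) 9 = - \frac{1}{31} - 72 = - \frac{2233}{31}$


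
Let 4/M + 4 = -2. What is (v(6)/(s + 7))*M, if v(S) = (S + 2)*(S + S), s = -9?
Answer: 32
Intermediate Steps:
M = -⅔ (M = 4/(-4 - 2) = 4/(-6) = 4*(-⅙) = -⅔ ≈ -0.66667)
v(S) = 2*S*(2 + S) (v(S) = (2 + S)*(2*S) = 2*S*(2 + S))
(v(6)/(s + 7))*M = ((2*6*(2 + 6))/(-9 + 7))*(-⅔) = ((2*6*8)/(-2))*(-⅔) = -½*96*(-⅔) = -48*(-⅔) = 32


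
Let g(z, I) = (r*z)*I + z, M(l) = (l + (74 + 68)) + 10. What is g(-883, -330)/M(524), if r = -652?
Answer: -189987163/676 ≈ -2.8105e+5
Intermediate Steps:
M(l) = 152 + l (M(l) = (l + 142) + 10 = (142 + l) + 10 = 152 + l)
g(z, I) = z - 652*I*z (g(z, I) = (-652*z)*I + z = -652*I*z + z = z - 652*I*z)
g(-883, -330)/M(524) = (-883*(1 - 652*(-330)))/(152 + 524) = -883*(1 + 215160)/676 = -883*215161*(1/676) = -189987163*1/676 = -189987163/676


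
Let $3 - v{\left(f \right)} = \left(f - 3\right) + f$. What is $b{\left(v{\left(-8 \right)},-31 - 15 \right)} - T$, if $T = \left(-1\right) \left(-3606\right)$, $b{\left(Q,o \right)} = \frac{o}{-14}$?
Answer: $- \frac{25219}{7} \approx -3602.7$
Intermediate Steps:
$v{\left(f \right)} = 6 - 2 f$ ($v{\left(f \right)} = 3 - \left(\left(f - 3\right) + f\right) = 3 - \left(\left(-3 + f\right) + f\right) = 3 - \left(-3 + 2 f\right) = 6 - 2 f$)
$b{\left(Q,o \right)} = - \frac{o}{14}$ ($b{\left(Q,o \right)} = o \left(- \frac{1}{14}\right) = - \frac{o}{14}$)
$T = 3606$
$b{\left(v{\left(-8 \right)},-31 - 15 \right)} - T = - \frac{-31 - 15}{14} - 3606 = \left(- \frac{1}{14}\right) \left(-46\right) - 3606 = \frac{23}{7} - 3606 = - \frac{25219}{7}$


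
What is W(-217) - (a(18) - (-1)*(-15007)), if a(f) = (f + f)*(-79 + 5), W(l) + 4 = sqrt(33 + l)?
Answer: 17667 + 2*I*sqrt(46) ≈ 17667.0 + 13.565*I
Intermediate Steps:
W(l) = -4 + sqrt(33 + l)
a(f) = -148*f (a(f) = (2*f)*(-74) = -148*f)
W(-217) - (a(18) - (-1)*(-15007)) = (-4 + sqrt(33 - 217)) - (-148*18 - (-1)*(-15007)) = (-4 + sqrt(-184)) - (-2664 - 1*15007) = (-4 + 2*I*sqrt(46)) - (-2664 - 15007) = (-4 + 2*I*sqrt(46)) - 1*(-17671) = (-4 + 2*I*sqrt(46)) + 17671 = 17667 + 2*I*sqrt(46)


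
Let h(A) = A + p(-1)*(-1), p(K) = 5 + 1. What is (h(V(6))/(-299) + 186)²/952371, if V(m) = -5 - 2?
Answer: 18309841/503804259 ≈ 0.036343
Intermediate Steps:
V(m) = -7
p(K) = 6
h(A) = -6 + A (h(A) = A + 6*(-1) = A - 6 = -6 + A)
(h(V(6))/(-299) + 186)²/952371 = ((-6 - 7)/(-299) + 186)²/952371 = (-13*(-1/299) + 186)²*(1/952371) = (1/23 + 186)²*(1/952371) = (4279/23)²*(1/952371) = (18309841/529)*(1/952371) = 18309841/503804259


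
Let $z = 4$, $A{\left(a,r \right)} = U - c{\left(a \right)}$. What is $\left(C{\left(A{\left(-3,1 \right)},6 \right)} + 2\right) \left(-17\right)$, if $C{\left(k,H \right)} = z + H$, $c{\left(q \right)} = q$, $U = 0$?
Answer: $-204$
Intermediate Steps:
$A{\left(a,r \right)} = - a$ ($A{\left(a,r \right)} = 0 - a = - a$)
$C{\left(k,H \right)} = 4 + H$
$\left(C{\left(A{\left(-3,1 \right)},6 \right)} + 2\right) \left(-17\right) = \left(\left(4 + 6\right) + 2\right) \left(-17\right) = \left(10 + 2\right) \left(-17\right) = 12 \left(-17\right) = -204$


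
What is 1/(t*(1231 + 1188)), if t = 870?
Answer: 1/2104530 ≈ 4.7517e-7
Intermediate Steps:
1/(t*(1231 + 1188)) = 1/(870*(1231 + 1188)) = 1/(870*2419) = 1/2104530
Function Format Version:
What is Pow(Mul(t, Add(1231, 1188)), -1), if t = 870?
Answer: Rational(1, 2104530) ≈ 4.7517e-7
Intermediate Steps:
Pow(Mul(t, Add(1231, 1188)), -1) = Pow(Mul(870, Add(1231, 1188)), -1) = Pow(Mul(870, 2419), -1) = Pow(2104530, -1) = Rational(1, 2104530)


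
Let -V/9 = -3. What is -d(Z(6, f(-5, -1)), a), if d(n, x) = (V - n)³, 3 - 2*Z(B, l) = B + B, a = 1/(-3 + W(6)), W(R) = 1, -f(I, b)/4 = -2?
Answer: -250047/8 ≈ -31256.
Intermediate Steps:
V = 27 (V = -9*(-3) = 27)
f(I, b) = 8 (f(I, b) = -4*(-2) = 8)
a = -½ (a = 1/(-3 + 1) = 1/(-2) = -½ ≈ -0.50000)
Z(B, l) = 3/2 - B (Z(B, l) = 3/2 - (B + B)/2 = 3/2 - B)
d(n, x) = (27 - n)³
-d(Z(6, f(-5, -1)), a) = -(-1)*(-27 + (3/2 - 1*6))³ = -(-1)*(-27 + (3/2 - 6))³ = -(-1)*(-27 - 9/2)³ = -(-1)*(-63/2)³ = -(-1)*(-250047)/8 = -1*250047/8 = -250047/8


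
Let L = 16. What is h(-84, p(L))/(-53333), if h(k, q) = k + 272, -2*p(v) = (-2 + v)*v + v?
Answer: -188/53333 ≈ -0.0035250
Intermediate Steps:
p(v) = -v/2 - v*(-2 + v)/2 (p(v) = -((-2 + v)*v + v)/2 = -(v*(-2 + v) + v)/2 = -(v + v*(-2 + v))/2 = -v/2 - v*(-2 + v)/2)
h(k, q) = 272 + k
h(-84, p(L))/(-53333) = (272 - 84)/(-53333) = 188*(-1/53333) = -188/53333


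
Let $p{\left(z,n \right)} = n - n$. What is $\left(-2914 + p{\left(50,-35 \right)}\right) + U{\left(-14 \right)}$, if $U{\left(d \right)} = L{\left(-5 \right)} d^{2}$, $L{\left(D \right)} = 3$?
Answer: $-2326$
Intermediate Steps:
$p{\left(z,n \right)} = 0$
$U{\left(d \right)} = 3 d^{2}$
$\left(-2914 + p{\left(50,-35 \right)}\right) + U{\left(-14 \right)} = \left(-2914 + 0\right) + 3 \left(-14\right)^{2} = -2914 + 3 \cdot 196 = -2914 + 588 = -2326$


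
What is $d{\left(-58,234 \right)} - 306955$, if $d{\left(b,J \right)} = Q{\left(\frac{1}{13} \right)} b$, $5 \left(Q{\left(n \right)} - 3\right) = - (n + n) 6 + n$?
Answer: $- \frac{19962747}{65} \approx -3.0712 \cdot 10^{5}$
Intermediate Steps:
$Q{\left(n \right)} = 3 - \frac{11 n}{5}$ ($Q{\left(n \right)} = 3 + \frac{- (n + n) 6 + n}{5} = 3 + \frac{- 2 n 6 + n}{5} = 3 + \frac{- 12 n + n}{5} = 3 + \frac{\left(-11\right) n}{5} = 3 - \frac{11 n}{5}$)
$d{\left(b,J \right)} = \frac{184 b}{65}$ ($d{\left(b,J \right)} = \left(3 - \frac{11}{5 \cdot 13}\right) b = \left(3 - \frac{11}{65}\right) b = \frac{184 b}{65}$)
$d{\left(-58,234 \right)} - 306955 = \frac{184}{65} \left(-58\right) - 306955 = - \frac{10672}{65} - 306955 = - \frac{19962747}{65}$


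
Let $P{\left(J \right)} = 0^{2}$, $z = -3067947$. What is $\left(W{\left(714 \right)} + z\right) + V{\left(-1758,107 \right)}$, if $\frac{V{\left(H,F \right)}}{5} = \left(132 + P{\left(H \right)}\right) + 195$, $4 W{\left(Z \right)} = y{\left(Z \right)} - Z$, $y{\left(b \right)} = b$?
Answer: $-3066312$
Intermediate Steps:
$W{\left(Z \right)} = 0$ ($W{\left(Z \right)} = \frac{Z - Z}{4} = \frac{1}{4} \cdot 0 = 0$)
$P{\left(J \right)} = 0$
$V{\left(H,F \right)} = 1635$ ($V{\left(H,F \right)} = 5 \left(\left(132 + 0\right) + 195\right) = 5 \left(132 + 195\right) = 5 \cdot 327 = 1635$)
$\left(W{\left(714 \right)} + z\right) + V{\left(-1758,107 \right)} = \left(0 - 3067947\right) + 1635 = -3067947 + 1635 = -3066312$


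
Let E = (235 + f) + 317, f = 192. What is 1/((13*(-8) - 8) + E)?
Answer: 1/632 ≈ 0.0015823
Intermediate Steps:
E = 744 (E = (235 + 192) + 317 = 427 + 317 = 744)
1/((13*(-8) - 8) + E) = 1/((13*(-8) - 8) + 744) = 1/((-104 - 8) + 744) = 1/(-112 + 744) = 1/632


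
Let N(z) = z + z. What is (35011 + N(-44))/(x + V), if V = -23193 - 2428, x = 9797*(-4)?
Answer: -11641/21603 ≈ -0.53886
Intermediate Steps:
x = -39188
V = -25621
N(z) = 2*z
(35011 + N(-44))/(x + V) = (35011 + 2*(-44))/(-39188 - 25621) = (35011 - 88)/(-64809) = 34923*(-1/64809) = -11641/21603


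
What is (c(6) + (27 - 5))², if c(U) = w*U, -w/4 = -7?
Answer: 36100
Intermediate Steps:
w = 28 (w = -4*(-7) = 28)
c(U) = 28*U
(c(6) + (27 - 5))² = (28*6 + (27 - 5))² = (168 + 22)² = 190² = 36100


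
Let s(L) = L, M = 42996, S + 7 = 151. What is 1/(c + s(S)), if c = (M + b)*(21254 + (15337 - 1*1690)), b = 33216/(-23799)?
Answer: 7933/11903901458948 ≈ 6.6642e-10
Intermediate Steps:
S = 144 (S = -7 + 151 = 144)
b = -11072/7933 (b = 33216*(-1/23799) = -11072/7933 ≈ -1.3957)
c = 11903900316596/7933 (c = (42996 - 11072/7933)*(21254 + (15337 - 1*1690)) = 341076196*(21254 + (15337 - 1690))/7933 = 341076196*(21254 + 13647)/7933 = (341076196/7933)*34901 = 11903900316596/7933 ≈ 1.5006e+9)
1/(c + s(S)) = 1/(11903900316596/7933 + 144) = 1/(11903901458948/7933) = 7933/11903901458948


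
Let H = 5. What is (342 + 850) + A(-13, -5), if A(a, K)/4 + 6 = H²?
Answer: 1268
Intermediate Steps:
A(a, K) = 76 (A(a, K) = -24 + 4*5² = -24 + 4*25 = -24 + 100 = 76)
(342 + 850) + A(-13, -5) = (342 + 850) + 76 = 1192 + 76 = 1268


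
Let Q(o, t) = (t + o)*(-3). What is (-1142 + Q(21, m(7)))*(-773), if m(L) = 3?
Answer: 938422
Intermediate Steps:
Q(o, t) = -3*o - 3*t (Q(o, t) = (o + t)*(-3) = -3*o - 3*t)
(-1142 + Q(21, m(7)))*(-773) = (-1142 + (-3*21 - 3*3))*(-773) = (-1142 + (-63 - 9))*(-773) = (-1142 - 72)*(-773) = -1214*(-773) = 938422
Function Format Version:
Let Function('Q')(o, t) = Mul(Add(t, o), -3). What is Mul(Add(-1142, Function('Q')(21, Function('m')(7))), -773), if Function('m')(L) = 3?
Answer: 938422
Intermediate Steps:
Function('Q')(o, t) = Add(Mul(-3, o), Mul(-3, t)) (Function('Q')(o, t) = Mul(Add(o, t), -3) = Add(Mul(-3, o), Mul(-3, t)))
Mul(Add(-1142, Function('Q')(21, Function('m')(7))), -773) = Mul(Add(-1142, Add(Mul(-3, 21), Mul(-3, 3))), -773) = Mul(Add(-1142, Add(-63, -9)), -773) = Mul(Add(-1142, -72), -773) = Mul(-1214, -773) = 938422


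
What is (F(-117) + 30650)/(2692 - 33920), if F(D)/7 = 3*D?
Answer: -28193/31228 ≈ -0.90281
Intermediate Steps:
F(D) = 21*D (F(D) = 7*(3*D) = 21*D)
(F(-117) + 30650)/(2692 - 33920) = (21*(-117) + 30650)/(2692 - 33920) = (-2457 + 30650)/(-31228) = 28193*(-1/31228) = -28193/31228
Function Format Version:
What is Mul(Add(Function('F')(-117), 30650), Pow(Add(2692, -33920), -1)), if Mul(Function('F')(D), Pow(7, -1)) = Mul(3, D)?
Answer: Rational(-28193, 31228) ≈ -0.90281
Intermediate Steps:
Function('F')(D) = Mul(21, D) (Function('F')(D) = Mul(7, Mul(3, D)) = Mul(21, D))
Mul(Add(Function('F')(-117), 30650), Pow(Add(2692, -33920), -1)) = Mul(Add(Mul(21, -117), 30650), Pow(Add(2692, -33920), -1)) = Mul(Add(-2457, 30650), Pow(-31228, -1)) = Mul(28193, Rational(-1, 31228)) = Rational(-28193, 31228)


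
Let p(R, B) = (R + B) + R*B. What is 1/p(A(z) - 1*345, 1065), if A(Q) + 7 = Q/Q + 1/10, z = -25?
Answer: -5/1864972 ≈ -2.6810e-6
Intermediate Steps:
A(Q) = -59/10 (A(Q) = -7 + (Q/Q + 1/10) = -7 + (1 + 1*(⅒)) = -7 + (1 + ⅒) = -7 + 11/10 = -59/10)
p(R, B) = B + R + B*R (p(R, B) = (B + R) + B*R = B + R + B*R)
1/p(A(z) - 1*345, 1065) = 1/(1065 + (-59/10 - 1*345) + 1065*(-59/10 - 1*345)) = 1/(1065 + (-59/10 - 345) + 1065*(-59/10 - 345)) = 1/(1065 - 3509/10 + 1065*(-3509/10)) = 1/(1065 - 3509/10 - 747417/2) = 1/(-1864972/5) = -5/1864972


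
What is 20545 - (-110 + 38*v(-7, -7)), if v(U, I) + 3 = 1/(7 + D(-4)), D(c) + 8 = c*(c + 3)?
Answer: 62269/3 ≈ 20756.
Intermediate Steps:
D(c) = -8 + c*(3 + c) (D(c) = -8 + c*(c + 3) = -8 + c*(3 + c))
v(U, I) = -8/3 (v(U, I) = -3 + 1/(7 + (-8 + (-4)**2 + 3*(-4))) = -3 + 1/(7 + (-8 + 16 - 12)) = -3 + 1/(7 - 4) = -3 + 1/3 = -8/3)
20545 - (-110 + 38*v(-7, -7)) = 20545 - (-110 + 38*(-8/3)) = 20545 - (-110 - 304/3) = 20545 - 1*(-634/3) = 20545 + 634/3 = 62269/3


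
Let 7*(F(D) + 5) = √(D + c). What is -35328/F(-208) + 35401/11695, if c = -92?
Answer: 4051136869/713395 + 494592*I*√3/305 ≈ 5678.7 + 2808.7*I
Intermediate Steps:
F(D) = -5 + √(-92 + D)/7 (F(D) = -5 + √(D - 92)/7 = -5 + √(-92 + D)/7)
-35328/F(-208) + 35401/11695 = -35328/(-5 + √(-92 - 208)/7) + 35401/11695 = -35328/(-5 + √(-300)/7) + 35401*(1/11695) = -35328/(-5 + (10*I*√3)/7) + 35401/11695 = -35328/(-5 + 10*I*√3/7) + 35401/11695 = 35401/11695 - 35328/(-5 + 10*I*√3/7)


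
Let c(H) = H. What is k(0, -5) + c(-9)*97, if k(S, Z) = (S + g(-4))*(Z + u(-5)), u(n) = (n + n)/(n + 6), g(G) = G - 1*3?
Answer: -768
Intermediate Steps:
g(G) = -3 + G (g(G) = G - 3 = -3 + G)
u(n) = 2*n/(6 + n) (u(n) = (2*n)/(6 + n) = 2*n/(6 + n))
k(S, Z) = (-10 + Z)*(-7 + S) (k(S, Z) = (S + (-3 - 4))*(Z + 2*(-5)/(6 - 5)) = (S - 7)*(Z + 2*(-5)/1) = (-7 + S)*(Z + 2*(-5)*1) = (-7 + S)*(Z - 10) = (-7 + S)*(-10 + Z) = (-10 + Z)*(-7 + S))
k(0, -5) + c(-9)*97 = (70 - 10*0 - 7*(-5) + 0*(-5)) - 9*97 = (70 + 0 + 35 + 0) - 873 = 105 - 873 = -768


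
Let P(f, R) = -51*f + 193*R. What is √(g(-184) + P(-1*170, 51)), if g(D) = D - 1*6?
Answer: √18323 ≈ 135.36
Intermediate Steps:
g(D) = -6 + D (g(D) = D - 6 = -6 + D)
√(g(-184) + P(-1*170, 51)) = √((-6 - 184) + (-(-51)*170 + 193*51)) = √(-190 + (-51*(-170) + 9843)) = √(-190 + (8670 + 9843)) = √(-190 + 18513) = √18323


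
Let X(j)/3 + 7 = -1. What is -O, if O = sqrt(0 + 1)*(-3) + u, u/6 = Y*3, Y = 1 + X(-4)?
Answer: 417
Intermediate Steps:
X(j) = -24 (X(j) = -21 + 3*(-1) = -21 - 3 = -24)
Y = -23 (Y = 1 - 24 = -23)
u = -414 (u = 6*(-23*3) = 6*(-69) = -414)
O = -417 (O = sqrt(0 + 1)*(-3) - 414 = sqrt(1)*(-3) - 414 = 1*(-3) - 414 = -3 - 414 = -417)
-O = -1*(-417) = 417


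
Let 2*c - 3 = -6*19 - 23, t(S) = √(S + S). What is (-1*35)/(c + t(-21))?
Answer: 2345/4531 + 35*I*√42/4531 ≈ 0.51755 + 0.050061*I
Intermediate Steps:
t(S) = √2*√S (t(S) = √(2*S) = √2*√S)
c = -67 (c = 3/2 + (-6*19 - 23)/2 = 3/2 + (-114 - 23)/2 = 3/2 + (½)*(-137) = 3/2 - 137/2 = -67)
(-1*35)/(c + t(-21)) = (-1*35)/(-67 + √2*√(-21)) = -35/(-67 + √2*(I*√21)) = -35/(-67 + I*√42)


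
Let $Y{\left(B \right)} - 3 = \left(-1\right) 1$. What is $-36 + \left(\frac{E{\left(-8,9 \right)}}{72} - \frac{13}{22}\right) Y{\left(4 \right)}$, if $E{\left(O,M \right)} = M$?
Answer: $- \frac{1625}{44} \approx -36.932$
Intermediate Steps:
$Y{\left(B \right)} = 2$ ($Y{\left(B \right)} = 3 - 1 = 2$)
$-36 + \left(\frac{E{\left(-8,9 \right)}}{72} - \frac{13}{22}\right) Y{\left(4 \right)} = -36 + \left(\frac{9}{72} - \frac{13}{22}\right) 2 = -36 + \left(9 \cdot \frac{1}{72} - \frac{13}{22}\right) 2 = -36 + \left(\frac{1}{8} - \frac{13}{22}\right) 2 = -36 - \frac{41}{44} = - \frac{1625}{44}$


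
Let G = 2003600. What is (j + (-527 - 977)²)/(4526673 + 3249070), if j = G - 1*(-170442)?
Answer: 4436058/7775743 ≈ 0.57050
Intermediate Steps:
j = 2174042 (j = 2003600 - 1*(-170442) = 2003600 + 170442 = 2174042)
(j + (-527 - 977)²)/(4526673 + 3249070) = (2174042 + (-527 - 977)²)/(4526673 + 3249070) = (2174042 + (-1504)²)/7775743 = (2174042 + 2262016)*(1/7775743) = 4436058*(1/7775743) = 4436058/7775743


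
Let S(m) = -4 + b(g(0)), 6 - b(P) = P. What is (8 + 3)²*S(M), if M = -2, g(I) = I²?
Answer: 242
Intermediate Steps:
b(P) = 6 - P
S(m) = 2 (S(m) = -4 + (6 - 1*0²) = -4 + (6 - 1*0) = -4 + (6 + 0) = -4 + 6 = 2)
(8 + 3)²*S(M) = (8 + 3)²*2 = 11²*2 = 121*2 = 242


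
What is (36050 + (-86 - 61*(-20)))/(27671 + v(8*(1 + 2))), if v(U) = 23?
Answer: 18592/13847 ≈ 1.3427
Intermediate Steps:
(36050 + (-86 - 61*(-20)))/(27671 + v(8*(1 + 2))) = (36050 + (-86 - 61*(-20)))/(27671 + 23) = (36050 + (-86 + 1220))/27694 = (36050 + 1134)*(1/27694) = 37184*(1/27694) = 18592/13847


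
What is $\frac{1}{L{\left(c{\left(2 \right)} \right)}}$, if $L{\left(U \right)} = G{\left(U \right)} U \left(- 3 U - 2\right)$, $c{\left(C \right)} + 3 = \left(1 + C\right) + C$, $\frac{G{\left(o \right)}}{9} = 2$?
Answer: $- \frac{1}{288} \approx -0.0034722$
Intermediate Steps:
$G{\left(o \right)} = 18$ ($G{\left(o \right)} = 9 \cdot 2 = 18$)
$c{\left(C \right)} = -2 + 2 C$ ($c{\left(C \right)} = -3 + \left(\left(1 + C\right) + C\right) = -3 + \left(1 + 2 C\right) = -2 + 2 C$)
$L{\left(U \right)} = 18 U \left(-2 - 3 U\right)$ ($L{\left(U \right)} = 18 U \left(- 3 U - 2\right) = 18 U \left(-2 - 3 U\right)$)
$\frac{1}{L{\left(c{\left(2 \right)} \right)}} = \frac{1}{\left(-18\right) \left(-2 + 2 \cdot 2\right) \left(2 + 3 \left(-2 + 2 \cdot 2\right)\right)} = \frac{1}{\left(-18\right) \left(-2 + 4\right) \left(2 + 3 \left(-2 + 4\right)\right)} = \frac{1}{\left(-18\right) 2 \left(2 + 3 \cdot 2\right)} = \frac{1}{\left(-18\right) 2 \left(2 + 6\right)} = \frac{1}{\left(-18\right) 2 \cdot 8} = \frac{1}{-288} = - \frac{1}{288}$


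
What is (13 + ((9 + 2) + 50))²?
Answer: 5476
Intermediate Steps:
(13 + ((9 + 2) + 50))² = (13 + (11 + 50))² = (13 + 61)² = 74² = 5476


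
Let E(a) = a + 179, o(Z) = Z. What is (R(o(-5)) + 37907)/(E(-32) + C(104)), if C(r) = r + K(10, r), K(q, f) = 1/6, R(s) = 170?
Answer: 228462/1507 ≈ 151.60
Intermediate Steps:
K(q, f) = ⅙
E(a) = 179 + a
C(r) = ⅙ + r (C(r) = r + ⅙ = ⅙ + r)
(R(o(-5)) + 37907)/(E(-32) + C(104)) = (170 + 37907)/((179 - 32) + (⅙ + 104)) = 38077/(147 + 625/6) = 38077/(1507/6) = 38077*(6/1507) = 228462/1507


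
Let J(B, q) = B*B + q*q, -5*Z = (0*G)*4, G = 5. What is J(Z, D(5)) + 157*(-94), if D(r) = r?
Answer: -14733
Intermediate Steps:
Z = 0 (Z = -0*5*4/5 = -0*4 = -⅕*0 = 0)
J(B, q) = B² + q²
J(Z, D(5)) + 157*(-94) = (0² + 5²) + 157*(-94) = (0 + 25) - 14758 = 25 - 14758 = -14733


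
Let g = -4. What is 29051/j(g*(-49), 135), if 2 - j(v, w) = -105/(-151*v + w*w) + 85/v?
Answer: 64746428516/3470317 ≈ 18657.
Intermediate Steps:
j(v, w) = 2 - 85/v + 105/(w**2 - 151*v) (j(v, w) = 2 - (-105/(-151*v + w*w) + 85/v) = 2 - (-105/(-151*v + w**2) + 85/v) = 2 - (-105/(w**2 - 151*v) + 85/v) = 2 + (-85/v + 105/(w**2 - 151*v)) = 2 - 85/v + 105/(w**2 - 151*v))
29051/j(g*(-49), 135) = 29051/(((-(-51760)*(-49) + 85*135**2 + 302*(-4*(-49))**2 - 2*(-4*(-49))*135**2)/(((-4*(-49)))*(-1*135**2 + 151*(-4*(-49)))))) = 29051/(((-12940*196 + 85*18225 + 302*196**2 - 2*196*18225)/(196*(-1*18225 + 151*196)))) = 29051/(((-2536240 + 1549125 + 302*38416 - 7144200)/(196*(-18225 + 29596)))) = 29051/(((1/196)*(-2536240 + 1549125 + 11601632 - 7144200)/11371)) = 29051/(((1/196)*(1/11371)*3470317)) = 29051/(3470317/2228716) = 29051*(2228716/3470317) = 64746428516/3470317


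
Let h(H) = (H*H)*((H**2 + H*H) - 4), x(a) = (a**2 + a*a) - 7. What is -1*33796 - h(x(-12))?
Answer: -12469396994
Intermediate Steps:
x(a) = -7 + 2*a**2 (x(a) = (a**2 + a**2) - 7 = 2*a**2 - 7 = -7 + 2*a**2)
h(H) = H**2*(-4 + 2*H**2) (h(H) = H**2*((H**2 + H**2) - 4) = H**2*(2*H**2 - 4) = H**2*(-4 + 2*H**2))
-1*33796 - h(x(-12)) = -1*33796 - 2*(-7 + 2*(-12)**2)**2*(-2 + (-7 + 2*(-12)**2)**2) = -33796 - 2*(-7 + 2*144)**2*(-2 + (-7 + 2*144)**2) = -33796 - 2*(-7 + 288)**2*(-2 + (-7 + 288)**2) = -33796 - 2*281**2*(-2 + 281**2) = -33796 - 2*78961*(-2 + 78961) = -33796 - 2*78961*78959 = -33796 - 1*12469363198 = -33796 - 12469363198 = -12469396994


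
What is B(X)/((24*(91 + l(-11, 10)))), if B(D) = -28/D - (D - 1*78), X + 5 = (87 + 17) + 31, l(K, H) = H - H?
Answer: -1697/70980 ≈ -0.023908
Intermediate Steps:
l(K, H) = 0
X = 130 (X = -5 + ((87 + 17) + 31) = -5 + (104 + 31) = -5 + 135 = 130)
B(D) = 78 - D - 28/D (B(D) = -28/D - (D - 78) = -28/D - (-78 + D) = -28/D + (78 - D) = 78 - D - 28/D)
B(X)/((24*(91 + l(-11, 10)))) = (78 - 1*130 - 28/130)/((24*(91 + 0))) = (78 - 130 - 28*1/130)/((24*91)) = (78 - 130 - 14/65)/2184 = -3394/65*1/2184 = -1697/70980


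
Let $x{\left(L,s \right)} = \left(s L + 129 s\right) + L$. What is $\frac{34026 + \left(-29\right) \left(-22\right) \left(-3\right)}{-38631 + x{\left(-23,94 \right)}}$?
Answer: $- \frac{16056}{14345} \approx -1.1193$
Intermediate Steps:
$x{\left(L,s \right)} = L + 129 s + L s$ ($x{\left(L,s \right)} = \left(L s + 129 s\right) + L = \left(129 s + L s\right) + L = L + 129 s + L s$)
$\frac{34026 + \left(-29\right) \left(-22\right) \left(-3\right)}{-38631 + x{\left(-23,94 \right)}} = \frac{34026 + \left(-29\right) \left(-22\right) \left(-3\right)}{-38631 - -9941} = \frac{34026 + 638 \left(-3\right)}{-38631 - -9941} = \frac{34026 - 1914}{-38631 + 9941} = \frac{32112}{-28690} = 32112 \left(- \frac{1}{28690}\right) = - \frac{16056}{14345}$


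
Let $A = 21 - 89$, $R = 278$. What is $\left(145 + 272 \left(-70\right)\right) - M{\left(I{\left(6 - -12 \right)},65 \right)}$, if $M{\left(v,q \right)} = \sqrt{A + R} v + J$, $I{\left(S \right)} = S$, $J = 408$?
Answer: $-19303 - 18 \sqrt{210} \approx -19564.0$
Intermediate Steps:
$A = -68$
$M{\left(v,q \right)} = 408 + v \sqrt{210}$ ($M{\left(v,q \right)} = \sqrt{-68 + 278} v + 408 = \sqrt{210} v + 408 = v \sqrt{210} + 408 = 408 + v \sqrt{210}$)
$\left(145 + 272 \left(-70\right)\right) - M{\left(I{\left(6 - -12 \right)},65 \right)} = \left(145 + 272 \left(-70\right)\right) - \left(408 + \left(6 - -12\right) \sqrt{210}\right) = \left(145 - 19040\right) - \left(408 + \left(6 + 12\right) \sqrt{210}\right) = -18895 - \left(408 + 18 \sqrt{210}\right) = -19303 - 18 \sqrt{210}$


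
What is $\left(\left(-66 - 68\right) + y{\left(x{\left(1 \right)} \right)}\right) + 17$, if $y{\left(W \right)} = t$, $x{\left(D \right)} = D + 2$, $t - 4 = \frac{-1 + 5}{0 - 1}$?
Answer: $-117$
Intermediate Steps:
$t = 0$ ($t = 4 + \frac{-1 + 5}{0 - 1} = 4 + \frac{4}{-1} = 4 + 4 \left(-1\right) = 4 - 4 = 0$)
$x{\left(D \right)} = 2 + D$
$y{\left(W \right)} = 0$
$\left(\left(-66 - 68\right) + y{\left(x{\left(1 \right)} \right)}\right) + 17 = \left(\left(-66 - 68\right) + 0\right) + 17 = \left(-134 + 0\right) + 17 = -134 + 17 = -117$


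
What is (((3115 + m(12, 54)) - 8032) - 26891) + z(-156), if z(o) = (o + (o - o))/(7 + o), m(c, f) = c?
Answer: -4737448/149 ≈ -31795.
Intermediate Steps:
z(o) = o/(7 + o) (z(o) = (o + 0)/(7 + o) = o/(7 + o))
(((3115 + m(12, 54)) - 8032) - 26891) + z(-156) = (((3115 + 12) - 8032) - 26891) - 156/(7 - 156) = ((3127 - 8032) - 26891) - 156/(-149) = (-4905 - 26891) - 156*(-1/149) = -31796 + 156/149 = -4737448/149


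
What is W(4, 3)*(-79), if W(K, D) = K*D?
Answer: -948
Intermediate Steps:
W(K, D) = D*K
W(4, 3)*(-79) = (3*4)*(-79) = 12*(-79) = -948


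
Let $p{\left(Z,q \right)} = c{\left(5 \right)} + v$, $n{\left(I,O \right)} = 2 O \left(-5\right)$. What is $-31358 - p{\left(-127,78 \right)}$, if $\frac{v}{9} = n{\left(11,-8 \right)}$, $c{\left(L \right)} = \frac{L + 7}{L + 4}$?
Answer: $- \frac{96238}{3} \approx -32079.0$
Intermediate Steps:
$c{\left(L \right)} = \frac{7 + L}{4 + L}$
$n{\left(I,O \right)} = - 10 O$
$v = 720$ ($v = 9 \left(\left(-10\right) \left(-8\right)\right) = 9 \cdot 80 = 720$)
$p{\left(Z,q \right)} = \frac{2164}{3}$ ($p{\left(Z,q \right)} = \frac{7 + 5}{4 + 5} + 720 = \frac{1}{9} \cdot 12 + 720 = \frac{4}{3} + 720 = \frac{2164}{3}$)
$-31358 - p{\left(-127,78 \right)} = -31358 - \frac{2164}{3} = - \frac{96238}{3}$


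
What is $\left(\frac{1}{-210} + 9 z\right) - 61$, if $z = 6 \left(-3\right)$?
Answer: $- \frac{46831}{210} \approx -223.0$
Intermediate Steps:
$z = -18$
$\left(\frac{1}{-210} + 9 z\right) - 61 = \left(\frac{1}{-210} + 9 \left(-18\right)\right) - 61 = \left(- \frac{1}{210} - 162\right) - 61 = - \frac{34021}{210} - 61 = - \frac{46831}{210}$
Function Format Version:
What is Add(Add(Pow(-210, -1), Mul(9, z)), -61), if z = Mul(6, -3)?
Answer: Rational(-46831, 210) ≈ -223.00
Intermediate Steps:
z = -18
Add(Add(Pow(-210, -1), Mul(9, z)), -61) = Add(Add(Pow(-210, -1), Mul(9, -18)), -61) = Add(Add(Rational(-1, 210), -162), -61) = Add(Rational(-34021, 210), -61) = Rational(-46831, 210)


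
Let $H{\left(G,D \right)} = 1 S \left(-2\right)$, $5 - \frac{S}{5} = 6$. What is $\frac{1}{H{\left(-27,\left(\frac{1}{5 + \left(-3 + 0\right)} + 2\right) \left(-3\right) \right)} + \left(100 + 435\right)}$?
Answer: $\frac{1}{545} \approx 0.0018349$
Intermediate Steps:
$S = -5$ ($S = 25 - 30 = -5$)
$H{\left(G,D \right)} = 10$ ($H{\left(G,D \right)} = 1 \left(-5\right) \left(-2\right) = \left(-5\right) \left(-2\right) = 10$)
$\frac{1}{H{\left(-27,\left(\frac{1}{5 + \left(-3 + 0\right)} + 2\right) \left(-3\right) \right)} + \left(100 + 435\right)} = \frac{1}{10 + \left(100 + 435\right)} = \frac{1}{10 + 535} = \frac{1}{545}$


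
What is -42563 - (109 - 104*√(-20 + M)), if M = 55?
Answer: -42672 + 104*√35 ≈ -42057.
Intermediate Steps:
-42563 - (109 - 104*√(-20 + M)) = -42563 - (109 - 104*√(-20 + 55)) = -42563 - (109 - 104*√35) = -42563 + (-109 + 104*√35) = -42672 + 104*√35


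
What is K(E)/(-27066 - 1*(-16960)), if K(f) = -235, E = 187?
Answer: 235/10106 ≈ 0.023254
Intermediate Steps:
K(E)/(-27066 - 1*(-16960)) = -235/(-27066 - 1*(-16960)) = -235/(-27066 + 16960) = -235/(-10106) = -235*(-1/10106) = 235/10106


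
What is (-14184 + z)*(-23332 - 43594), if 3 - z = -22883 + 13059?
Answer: 291596582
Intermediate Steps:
z = 9827 (z = 3 - (-22883 + 13059) = 3 - 1*(-9824) = 3 + 9824 = 9827)
(-14184 + z)*(-23332 - 43594) = (-14184 + 9827)*(-23332 - 43594) = -4357*(-66926) = 291596582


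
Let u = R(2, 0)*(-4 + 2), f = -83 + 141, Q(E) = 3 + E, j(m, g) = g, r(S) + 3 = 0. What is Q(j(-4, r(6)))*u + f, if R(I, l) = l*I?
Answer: 58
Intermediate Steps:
r(S) = -3 (r(S) = -3 + 0 = -3)
R(I, l) = I*l
f = 58
u = 0 (u = (2*0)*(-4 + 2) = 0*(-2) = 0)
Q(j(-4, r(6)))*u + f = (3 - 3)*0 + 58 = 0*0 + 58 = 0 + 58 = 58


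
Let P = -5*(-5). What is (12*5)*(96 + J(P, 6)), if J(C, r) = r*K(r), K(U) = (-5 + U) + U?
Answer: 8280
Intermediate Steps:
P = 25
K(U) = -5 + 2*U
J(C, r) = r*(-5 + 2*r)
(12*5)*(96 + J(P, 6)) = (12*5)*(96 + 6*(-5 + 2*6)) = 60*(96 + 6*(-5 + 12)) = 60*(96 + 6*7) = 60*(96 + 42) = 60*138 = 8280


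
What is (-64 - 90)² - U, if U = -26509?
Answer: 50225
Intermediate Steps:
(-64 - 90)² - U = (-64 - 90)² - 1*(-26509) = (-154)² + 26509 = 23716 + 26509 = 50225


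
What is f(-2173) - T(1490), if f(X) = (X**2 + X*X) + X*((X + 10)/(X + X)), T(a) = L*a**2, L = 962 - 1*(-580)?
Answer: -6827902847/2 ≈ -3.4140e+9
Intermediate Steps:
L = 1542 (L = 962 + 580 = 1542)
T(a) = 1542*a**2
f(X) = 5 + X/2 + 2*X**2 (f(X) = (X**2 + X**2) + X*((10 + X)/((2*X))) = 2*X**2 + X*((10 + X)*(1/(2*X))) = 2*X**2 + X*((10 + X)/(2*X)) = 2*X**2 + (5 + X/2) = 5 + X/2 + 2*X**2)
f(-2173) - T(1490) = (5 + (1/2)*(-2173) + 2*(-2173)**2) - 1542*1490**2 = (5 - 2173/2 + 2*4721929) - 1542*2220100 = (5 - 2173/2 + 9443858) - 1*3423394200 = 18885553/2 - 3423394200 = -6827902847/2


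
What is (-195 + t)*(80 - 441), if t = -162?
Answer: 128877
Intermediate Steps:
(-195 + t)*(80 - 441) = (-195 - 162)*(80 - 441) = -357*(-361) = 128877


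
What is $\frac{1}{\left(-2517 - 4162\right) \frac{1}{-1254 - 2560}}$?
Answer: $\frac{3814}{6679} \approx 0.57104$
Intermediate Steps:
$\frac{1}{\left(-2517 - 4162\right) \frac{1}{-1254 - 2560}} = \frac{1}{\left(-6679\right) \frac{1}{-3814}} = \frac{1}{\left(-6679\right) \left(- \frac{1}{3814}\right)} = \frac{1}{\frac{6679}{3814}} = \frac{3814}{6679}$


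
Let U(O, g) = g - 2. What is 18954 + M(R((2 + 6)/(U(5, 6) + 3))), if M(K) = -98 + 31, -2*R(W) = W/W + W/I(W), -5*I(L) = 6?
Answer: 18887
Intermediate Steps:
U(O, g) = -2 + g
I(L) = -6/5 (I(L) = -⅕*6 = -6/5)
R(W) = -½ + 5*W/12 (R(W) = -(W/W + W/(-6/5))/2 = -(1 + W*(-⅚))/2 = -(1 - 5*W/6)/2 = -½ + 5*W/12)
M(K) = -67
18954 + M(R((2 + 6)/(U(5, 6) + 3))) = 18954 - 67 = 18887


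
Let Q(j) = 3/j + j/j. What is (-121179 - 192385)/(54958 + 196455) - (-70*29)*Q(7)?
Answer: 728784136/251413 ≈ 2898.8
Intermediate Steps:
Q(j) = 1 + 3/j (Q(j) = 3/j + 1 = 1 + 3/j)
(-121179 - 192385)/(54958 + 196455) - (-70*29)*Q(7) = (-121179 - 192385)/(54958 + 196455) - (-70*29)*(3 + 7)/7 = -313564/251413 - (-2030)*(1/7)*10 = -313564*1/251413 - (-2030)*10/7 = -313564/251413 - 1*(-2900) = -313564/251413 + 2900 = 728784136/251413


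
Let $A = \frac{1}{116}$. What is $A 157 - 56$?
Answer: $- \frac{6339}{116} \approx -54.647$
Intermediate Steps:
$A = \frac{1}{116} \approx 0.0086207$
$A 157 - 56 = \frac{1}{116} \cdot 157 - 56 = \frac{157}{116} - 56 = - \frac{6339}{116}$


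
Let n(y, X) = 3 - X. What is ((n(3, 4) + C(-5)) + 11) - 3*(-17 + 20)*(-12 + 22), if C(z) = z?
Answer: -85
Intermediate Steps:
((n(3, 4) + C(-5)) + 11) - 3*(-17 + 20)*(-12 + 22) = (((3 - 1*4) - 5) + 11) - 3*(-17 + 20)*(-12 + 22) = (((3 - 4) - 5) + 11) - 9*10 = ((-1 - 5) + 11) - 3*30 = (-6 + 11) - 90 = 5 - 90 = -85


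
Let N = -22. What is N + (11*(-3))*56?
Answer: -1870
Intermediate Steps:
N + (11*(-3))*56 = -22 + (11*(-3))*56 = -22 - 33*56 = -22 - 1848 = -1870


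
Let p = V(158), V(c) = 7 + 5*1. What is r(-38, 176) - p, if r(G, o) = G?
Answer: -50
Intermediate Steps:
V(c) = 12 (V(c) = 7 + 5 = 12)
p = 12
r(-38, 176) - p = -38 - 1*12 = -38 - 12 = -50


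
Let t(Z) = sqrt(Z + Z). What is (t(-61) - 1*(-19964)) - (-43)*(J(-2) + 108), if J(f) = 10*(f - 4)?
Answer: 22028 + I*sqrt(122) ≈ 22028.0 + 11.045*I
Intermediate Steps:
J(f) = -40 + 10*f (J(f) = 10*(-4 + f) = -40 + 10*f)
t(Z) = sqrt(2)*sqrt(Z) (t(Z) = sqrt(2*Z) = sqrt(2)*sqrt(Z))
(t(-61) - 1*(-19964)) - (-43)*(J(-2) + 108) = (sqrt(2)*sqrt(-61) - 1*(-19964)) - (-43)*((-40 + 10*(-2)) + 108) = (sqrt(2)*(I*sqrt(61)) + 19964) - (-43)*((-40 - 20) + 108) = (I*sqrt(122) + 19964) - (-43)*(-60 + 108) = (19964 + I*sqrt(122)) - (-43)*48 = (19964 + I*sqrt(122)) - 1*(-2064) = (19964 + I*sqrt(122)) + 2064 = 22028 + I*sqrt(122)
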